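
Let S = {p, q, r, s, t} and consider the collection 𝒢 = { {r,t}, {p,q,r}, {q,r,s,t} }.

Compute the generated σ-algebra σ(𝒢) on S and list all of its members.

Answer: σ(𝒢) = { {}, {p}, {q}, {r}, {s}, {t}, {p,q}, {p,r}, {p,s}, {p,t}, {q,r}, {q,s}, {q,t}, {r,s}, {r,t}, {s,t}, {p,q,r}, {p,q,s}, {p,q,t}, {p,r,s}, {p,r,t}, {p,s,t}, {q,r,s}, {q,r,t}, {q,s,t}, {r,s,t}, {p,q,r,s}, {p,q,r,t}, {p,q,s,t}, {p,r,s,t}, {q,r,s,t}, S }

Check:
Begin from { {}, {r,t}, {p,q,r}, {q,r,s,t}, S } (that is, 𝒢 plus ∅ and S).
Step 1 (4 new):
  {p}  = {q,r,s,t}ᶜ
  {s,t}  = {p,q,r}ᶜ
  {p,q,s}  = {r,t}ᶜ
  {p,q,r,t}  = {p,q,r} ∪ {r,t}
Step 2: 6 new —
  {s}  = {p,q,r,t}ᶜ
  {p,r,t}  = {r,t} ∪ {p}
  {p,s,t}  = {s,t} ∪ {p}
  {r,s,t}  = {s,t} ∪ {r,t}
  {p,q,r,s}  = {p,q,r} ∪ {p,q,s}
  {p,q,s,t}  = {p,q,s} ∪ {s,t}
Step 3 (7 new):
  {r}  = {p,q,s,t}ᶜ
  {t}  = {p,q,r,s}ᶜ
  {p,q}  = {r,s,t}ᶜ
  {p,s}  = {s} ∪ {p}
  {q,r}  = {p,s,t}ᶜ
  {q,s}  = {p,r,t}ᶜ
  {p,r,s,t}  = {s,t} ∪ {p,r,t}
Step 4. New:
  {q}  = {p,r,s,t}ᶜ
  {p,r}  = {r} ∪ {p}
  {p,t}  = {t} ∪ {p}
  {r,s}  = {r} ∪ {s}
  {p,q,t}  = {p,q} ∪ {t}
  {p,r,s}  = {p,s} ∪ {r}
  {q,r,s}  = {q,s} ∪ {r}
  {q,r,t}  = {p,s}ᶜ
  {q,s,t}  = {s,t} ∪ {q,s}
Step 5: +1 →
  {q,t}  = {p,r,s}ᶜ
Step 6 adds nothing — fixpoint reached.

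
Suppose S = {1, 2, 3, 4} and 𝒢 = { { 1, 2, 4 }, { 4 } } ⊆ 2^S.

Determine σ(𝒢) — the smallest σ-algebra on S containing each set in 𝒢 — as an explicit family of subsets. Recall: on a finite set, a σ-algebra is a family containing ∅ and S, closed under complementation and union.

Start: 𝒢 ∪ {∅, S} = { ∅, { 4 }, { 1, 2, 4 }, S }.
Round 1 adds 2:
  { 3 }  = ᶜ of { 1, 2, 4 }
  { 1, 2, 3 }  = ᶜ of { 4 }
  |family| = 6
Round 2. New:
  { 3, 4 }  = { 3 } ∪ { 4 }
  |family| = 7
Round 3 (1 new):
  { 1, 2 }  = ᶜ of { 3, 4 }
  |family| = 8
Round 4: already closed under ᶜ and ∪.

|σ(𝒢)| = 8.  σ(𝒢) = { ∅, { 3 }, { 4 }, { 1, 2 }, { 3, 4 }, { 1, 2, 3 }, { 1, 2, 4 }, S }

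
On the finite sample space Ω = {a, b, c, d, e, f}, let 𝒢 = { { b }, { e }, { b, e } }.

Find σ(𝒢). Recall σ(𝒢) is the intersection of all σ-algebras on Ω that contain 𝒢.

Begin from { {}, { b }, { e }, { b, e }, Ω } (that is, 𝒢 plus ∅ and Ω).
Step 1: 3 new —
  { a, c, d, f }  = Ω∖{ b, e }
  { a, b, c, d, f }  = Ω∖{ e }
  { a, c, d, e, f }  = Ω∖{ b }
  — 8 sets.
Step 2: closed — nothing new.

Therefore σ(𝒢) = { {}, { b }, { e }, { b, e }, { a, c, d, f }, { a, b, c, d, f }, { a, c, d, e, f }, Ω } (|σ(𝒢)| = 8).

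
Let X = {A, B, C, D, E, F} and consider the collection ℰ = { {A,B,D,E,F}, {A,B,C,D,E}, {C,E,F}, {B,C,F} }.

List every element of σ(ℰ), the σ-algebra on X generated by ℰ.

|σ(ℰ)| = 32.  σ(ℰ) = { {}, {B}, {C}, {E}, {F}, {A,D}, {B,C}, {B,E}, {B,F}, {C,E}, {C,F}, {E,F}, {A,B,D}, {A,C,D}, {A,D,E}, {A,D,F}, {B,C,E}, {B,C,F}, {B,E,F}, {C,E,F}, {A,B,C,D}, {A,B,D,E}, {A,B,D,F}, {A,C,D,E}, {A,C,D,F}, {A,D,E,F}, {B,C,E,F}, {A,B,C,D,E}, {A,B,C,D,F}, {A,B,D,E,F}, {A,C,D,E,F}, X }

Trace:
Start: ℰ ∪ {∅, X} = { {}, {B,C,F}, {C,E,F}, {A,B,C,D,E}, {A,B,D,E,F}, X }.
Pass 1. New:
  {C}  = X∖{A,B,D,E,F}
  {F}  = X∖{A,B,C,D,E}
  {A,B,D}  = X∖{C,E,F}
  {A,D,E}  = X∖{B,C,F}
  {B,C,E,F}  = {C,E,F} ∪ {B,C,F}
  |family| = 11
Pass 2 adds 9:
  {A,D}  = X∖{B,C,E,F}
  {C,F}  = {F} ∪ {C}
  {A,B,C,D}  = {A,B,D} ∪ {C}
  {A,B,D,E}  = {A,D,E} ∪ {A,B,D}
  {A,B,D,F}  = {F} ∪ {A,B,D}
  {A,C,D,E}  = {A,D,E} ∪ {C}
  {A,D,E,F}  = {A,D,E} ∪ {F}
  {A,B,C,D,F}  = {B,C,F} ∪ {A,B,D}
  {A,C,D,E,F}  = {A,D,E} ∪ {C,E,F}
  |family| = 20
Pass 3: +9 →
  {B}  = X∖{A,C,D,E,F}
  {E}  = X∖{A,B,C,D,F}
  {B,C}  = X∖{A,D,E,F}
  {B,F}  = X∖{A,C,D,E}
  {C,E}  = X∖{A,B,D,F}
  {E,F}  = X∖{A,B,C,D}
  {A,C,D}  = {A,D} ∪ {C}
  {A,D,F}  = {A,D} ∪ {F}
  {A,C,D,F}  = {A,D} ∪ {C,F}
  |family| = 29
Pass 4 (3 new):
  {B,E}  = X∖{A,C,D,F}
  {B,C,E}  = X∖{A,D,F}
  {B,E,F}  = X∖{A,C,D}
  |family| = 32
After Pass 5 the family is unchanged; done.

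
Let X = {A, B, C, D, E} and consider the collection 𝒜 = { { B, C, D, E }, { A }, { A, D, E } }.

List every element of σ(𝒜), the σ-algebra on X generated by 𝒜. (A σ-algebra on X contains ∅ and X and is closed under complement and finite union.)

Seed the family with 𝒜 together with ∅ and X: { {  }, { A }, { A, D, E }, { B, C, D, E }, X }.
Iteration 1 adds 1:
  { B, C }  = X∖{ A, D, E }
  |family| = 6
Iteration 2: 1 new —
  { A, B, C }  = { B, C } ∪ { A }
  |family| = 7
Iteration 3. New:
  { D, E }  = X∖{ A, B, C }
  |family| = 8
Iteration 4: no new sets; the family is a σ-algebra.

|σ(𝒜)| = 8.  σ(𝒜) = { {  }, { A }, { B, C }, { D, E }, { A, B, C }, { A, D, E }, { B, C, D, E }, X }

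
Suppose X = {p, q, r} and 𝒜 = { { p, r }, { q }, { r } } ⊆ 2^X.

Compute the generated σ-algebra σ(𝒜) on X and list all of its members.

Begin from { ∅, { q }, { r }, { p, r }, X } (that is, 𝒜 plus ∅ and X).
Pass 1: 2 new —
  { p, q }  = { r }ᶜ
  { q, r }  = { r } ∪ { q }
  [7 total]
Pass 2. New:
  { p }  = { q, r }ᶜ
  [8 total]
After Pass 3 the family is unchanged; done.

σ(𝒜) = { ∅, { p }, { q }, { r }, { p, q }, { p, r }, { q, r }, X }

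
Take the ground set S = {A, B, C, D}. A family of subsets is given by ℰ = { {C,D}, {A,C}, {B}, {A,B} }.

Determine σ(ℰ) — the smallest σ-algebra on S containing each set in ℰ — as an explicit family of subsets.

|σ(ℰ)| = 16.  σ(ℰ) = { {}, {A}, {B}, {C}, {D}, {A,B}, {A,C}, {A,D}, {B,C}, {B,D}, {C,D}, {A,B,C}, {A,B,D}, {A,C,D}, {B,C,D}, S }

Derivation:
Start: ℰ ∪ {∅, S} = { {}, {B}, {A,B}, {A,C}, {C,D}, S }.
Iteration 1. New:
  {B,D}  = complement {A,C}
  {A,B,C}  = {A,B} ∪ {A,C}
  {A,C,D}  = complement {B}
  {B,C,D}  = {C,D} ∪ {B}
  [10 total]
Iteration 2: +3 →
  {A}  = complement {B,C,D}
  {D}  = complement {A,B,C}
  {A,B,D}  = {A,B} ∪ {B,D}
  [13 total]
Iteration 3: 2 new —
  {C}  = complement {A,B,D}
  {A,D}  = {D} ∪ {A}
  [15 total]
Iteration 4 (1 new):
  {B,C}  = complement {A,D}
  [16 total]
Iteration 5: no new sets; the family is a σ-algebra.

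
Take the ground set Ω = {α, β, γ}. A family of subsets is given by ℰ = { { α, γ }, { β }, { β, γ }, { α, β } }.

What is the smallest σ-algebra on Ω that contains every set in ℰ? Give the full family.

Start: ℰ ∪ {∅, Ω} = { ∅, { β }, { α, β }, { α, γ }, { β, γ }, Ω }.
Pass 1 (2 new):
  { α }  = complement { β, γ }
  { γ }  = complement { α, β }
  [8 total]
Pass 2 adds nothing — fixpoint reached.

Therefore σ(ℰ) = { ∅, { α }, { β }, { γ }, { α, β }, { α, γ }, { β, γ }, Ω } (|σ(ℰ)| = 8).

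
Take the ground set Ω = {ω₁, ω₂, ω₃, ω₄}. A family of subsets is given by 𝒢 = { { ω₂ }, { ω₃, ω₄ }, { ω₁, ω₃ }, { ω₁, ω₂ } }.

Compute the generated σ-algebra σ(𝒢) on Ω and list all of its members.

Start: 𝒢 ∪ {∅, Ω} = { ∅, { ω₂ }, { ω₁, ω₂ }, { ω₁, ω₃ }, { ω₃, ω₄ }, Ω }.
Pass 1: 4 new —
  { ω₂, ω₄ }  = complement { ω₁, ω₃ }
  { ω₁, ω₂, ω₃ }  = { ω₁, ω₂ } ∪ { ω₁, ω₃ }
  { ω₁, ω₃, ω₄ }  = complement { ω₂ }
  { ω₂, ω₃, ω₄ }  = { ω₃, ω₄ } ∪ { ω₂ }
  |family| = 10
Pass 2 adds 3:
  { ω₁ }  = complement { ω₂, ω₃, ω₄ }
  { ω₄ }  = complement { ω₁, ω₂, ω₃ }
  { ω₁, ω₂, ω₄ }  = { ω₁, ω₂ } ∪ { ω₂, ω₄ }
  |family| = 13
Pass 3 (2 new):
  { ω₃ }  = complement { ω₁, ω₂, ω₄ }
  { ω₁, ω₄ }  = { ω₄ } ∪ { ω₁ }
  |family| = 15
Pass 4 (1 new):
  { ω₂, ω₃ }  = complement { ω₁, ω₄ }
  |family| = 16
Pass 5 adds nothing — fixpoint reached.

Therefore σ(𝒢) = { ∅, { ω₁ }, { ω₂ }, { ω₃ }, { ω₄ }, { ω₁, ω₂ }, { ω₁, ω₃ }, { ω₁, ω₄ }, { ω₂, ω₃ }, { ω₂, ω₄ }, { ω₃, ω₄ }, { ω₁, ω₂, ω₃ }, { ω₁, ω₂, ω₄ }, { ω₁, ω₃, ω₄ }, { ω₂, ω₃, ω₄ }, Ω } (|σ(𝒢)| = 16).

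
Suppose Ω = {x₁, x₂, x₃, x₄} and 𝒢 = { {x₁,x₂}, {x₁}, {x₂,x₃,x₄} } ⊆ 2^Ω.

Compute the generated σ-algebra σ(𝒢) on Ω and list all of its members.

Take S₀ = 𝒢 ∪ {∅, Ω} = { {}, {x₁}, {x₁,x₂}, {x₂,x₃,x₄}, Ω }.
Step 1 adds 1:
  {x₃,x₄}  = ᶜ of {x₁,x₂}
Step 2: +1 →
  {x₁,x₃,x₄}  = {x₃,x₄} ∪ {x₁}
Step 3 adds 1:
  {x₂}  = ᶜ of {x₁,x₃,x₄}
Step 4: already closed under ᶜ and ∪.

Hence σ(𝒢) has 8 members: { {}, {x₁}, {x₂}, {x₁,x₂}, {x₃,x₄}, {x₁,x₃,x₄}, {x₂,x₃,x₄}, Ω }.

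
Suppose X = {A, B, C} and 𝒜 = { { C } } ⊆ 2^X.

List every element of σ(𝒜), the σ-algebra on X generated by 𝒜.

σ(𝒜) = { {}, { C }, { A, B }, X }

Working:
Seed the family with 𝒜 together with ∅ and X: { {}, { C }, X }.
Pass 1: 1 new —
  { A, B }  = complement { C }
  |family| = 4
Pass 2 adds nothing — fixpoint reached.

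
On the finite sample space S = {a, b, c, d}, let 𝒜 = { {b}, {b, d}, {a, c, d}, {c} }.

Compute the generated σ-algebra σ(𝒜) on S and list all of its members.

Answer: σ(𝒜) = { {}, {a}, {b}, {c}, {d}, {a, b}, {a, c}, {a, d}, {b, c}, {b, d}, {c, d}, {a, b, c}, {a, b, d}, {a, c, d}, {b, c, d}, S }

Check:
Begin from { {}, {b}, {c}, {b, d}, {a, c, d}, S } (that is, 𝒜 plus ∅ and S).
Iteration 1: +4 →
  {a, c}  = ᶜ of {b, d}
  {b, c}  = {c} ∪ {b}
  {a, b, d}  = ᶜ of {c}
  {b, c, d}  = {c} ∪ {b, d}
  |family| = 10
Iteration 2: 3 new —
  {a}  = ᶜ of {b, c, d}
  {a, d}  = ᶜ of {b, c}
  {a, b, c}  = {b} ∪ {a, c}
  |family| = 13
Iteration 3: +2 →
  {d}  = ᶜ of {a, b, c}
  {a, b}  = {b} ∪ {a}
  |family| = 15
Iteration 4 (1 new):
  {c, d}  = ᶜ of {a, b}
  |family| = 16
Iteration 5: closed — nothing new.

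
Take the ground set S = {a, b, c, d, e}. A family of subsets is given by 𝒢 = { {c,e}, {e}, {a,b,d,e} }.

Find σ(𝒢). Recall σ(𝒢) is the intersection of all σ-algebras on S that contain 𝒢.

Start: 𝒢 ∪ {∅, S} = { {}, {e}, {c,e}, {a,b,d,e}, S }.
Round 1. New:
  {c}  = S∖{a,b,d,e}
  {a,b,d}  = S∖{c,e}
  {a,b,c,d}  = S∖{e}
  |family| = 8
Round 2: already closed under ᶜ and ∪.

|σ(𝒢)| = 8.  σ(𝒢) = { {}, {c}, {e}, {c,e}, {a,b,d}, {a,b,c,d}, {a,b,d,e}, S }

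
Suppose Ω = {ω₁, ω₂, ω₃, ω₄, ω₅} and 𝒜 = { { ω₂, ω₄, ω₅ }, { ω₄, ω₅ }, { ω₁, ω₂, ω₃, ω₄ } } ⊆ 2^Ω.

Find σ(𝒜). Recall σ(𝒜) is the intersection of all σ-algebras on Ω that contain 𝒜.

Answer: σ(𝒜) = { ∅, { ω₂ }, { ω₄ }, { ω₅ }, { ω₁, ω₃ }, { ω₂, ω₄ }, { ω₂, ω₅ }, { ω₄, ω₅ }, { ω₁, ω₂, ω₃ }, { ω₁, ω₃, ω₄ }, { ω₁, ω₃, ω₅ }, { ω₂, ω₄, ω₅ }, { ω₁, ω₂, ω₃, ω₄ }, { ω₁, ω₂, ω₃, ω₅ }, { ω₁, ω₃, ω₄, ω₅ }, Ω }

Check:
Start: 𝒜 ∪ {∅, Ω} = { ∅, { ω₄, ω₅ }, { ω₂, ω₄, ω₅ }, { ω₁, ω₂, ω₃, ω₄ }, Ω }.
Pass 1: +3 →
  { ω₅ }  = Ω∖{ ω₁, ω₂, ω₃, ω₄ }
  { ω₁, ω₃ }  = Ω∖{ ω₂, ω₄, ω₅ }
  { ω₁, ω₂, ω₃ }  = Ω∖{ ω₄, ω₅ }
  |family| = 8
Pass 2: 3 new —
  { ω₁, ω₃, ω₅ }  = { ω₁, ω₃ } ∪ { ω₅ }
  { ω₁, ω₂, ω₃, ω₅ }  = { ω₁, ω₂, ω₃ } ∪ { ω₅ }
  { ω₁, ω₃, ω₄, ω₅ }  = { ω₄, ω₅ } ∪ { ω₁, ω₃ }
  |family| = 11
Pass 3: +3 →
  { ω₂ }  = Ω∖{ ω₁, ω₃, ω₄, ω₅ }
  { ω₄ }  = Ω∖{ ω₁, ω₂, ω₃, ω₅ }
  { ω₂, ω₄ }  = Ω∖{ ω₁, ω₃, ω₅ }
  |family| = 14
Pass 4 adds 2:
  { ω₂, ω₅ }  = { ω₂ } ∪ { ω₅ }
  { ω₁, ω₃, ω₄ }  = { ω₁, ω₃ } ∪ { ω₄ }
  |family| = 16
Pass 5: closed — nothing new.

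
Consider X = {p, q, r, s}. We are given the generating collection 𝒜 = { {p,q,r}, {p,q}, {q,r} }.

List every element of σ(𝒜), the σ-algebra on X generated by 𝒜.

Seed the family with 𝒜 together with ∅ and X: { {}, {p,q}, {q,r}, {p,q,r}, X }.
Pass 1. New:
  {s}  = X∖{p,q,r}
  {p,s}  = X∖{q,r}
  {r,s}  = X∖{p,q}
  (now 8)
Pass 2: 3 new —
  {p,q,s}  = {s} ∪ {p,q}
  {p,r,s}  = {r,s} ∪ {p,s}
  {q,r,s}  = {s} ∪ {q,r}
  (now 11)
Pass 3 adds 3:
  {p}  = X∖{q,r,s}
  {q}  = X∖{p,r,s}
  {r}  = X∖{p,q,s}
  (now 14)
Pass 4 adds 2:
  {p,r}  = {r} ∪ {p}
  {q,s}  = {s} ∪ {q}
  (now 16)
Pass 5 adds nothing — fixpoint reached.

Hence σ(𝒜) has 16 members: { {}, {p}, {q}, {r}, {s}, {p,q}, {p,r}, {p,s}, {q,r}, {q,s}, {r,s}, {p,q,r}, {p,q,s}, {p,r,s}, {q,r,s}, X }.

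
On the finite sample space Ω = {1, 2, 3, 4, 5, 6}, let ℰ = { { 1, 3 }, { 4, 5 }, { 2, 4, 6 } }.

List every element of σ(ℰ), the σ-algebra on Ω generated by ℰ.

Answer: σ(ℰ) = { {  }, { 4 }, { 5 }, { 1, 3 }, { 2, 6 }, { 4, 5 }, { 1, 3, 4 }, { 1, 3, 5 }, { 2, 4, 6 }, { 2, 5, 6 }, { 1, 2, 3, 6 }, { 1, 3, 4, 5 }, { 2, 4, 5, 6 }, { 1, 2, 3, 4, 6 }, { 1, 2, 3, 5, 6 }, Ω }

Trace:
Seed the family with ℰ together with ∅ and Ω: { {  }, { 1, 3 }, { 4, 5 }, { 2, 4, 6 }, Ω }.
Round 1: 5 new —
  { 1, 3, 5 }  = Ω∖{ 2, 4, 6 }
  { 1, 2, 3, 6 }  = Ω∖{ 4, 5 }
  { 1, 3, 4, 5 }  = { 4, 5 } ∪ { 1, 3 }
  { 2, 4, 5, 6 }  = Ω∖{ 1, 3 }
  { 1, 2, 3, 4, 6 }  = { 2, 4, 6 } ∪ { 1, 3 }
  (now 10)
Round 2: +3 →
  { 5 }  = Ω∖{ 1, 2, 3, 4, 6 }
  { 2, 6 }  = Ω∖{ 1, 3, 4, 5 }
  { 1, 2, 3, 5, 6 }  = { 1, 3, 5 } ∪ { 1, 2, 3, 6 }
  (now 13)
Round 3 (2 new):
  { 4 }  = Ω∖{ 1, 2, 3, 5, 6 }
  { 2, 5, 6 }  = { 2, 6 } ∪ { 5 }
  (now 15)
Round 4 adds 1:
  { 1, 3, 4 }  = Ω∖{ 2, 5, 6 }
  (now 16)
After Round 5 the family is unchanged; done.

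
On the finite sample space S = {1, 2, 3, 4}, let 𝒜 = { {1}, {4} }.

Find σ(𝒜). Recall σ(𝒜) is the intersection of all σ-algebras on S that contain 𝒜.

σ(𝒜) (8 sets): { ∅, {1}, {4}, {1, 4}, {2, 3}, {1, 2, 3}, {2, 3, 4}, S }

Working:
Start: 𝒜 ∪ {∅, S} = { ∅, {1}, {4}, S }.
Round 1 adds 3:
  {1, 4}  = {4} ∪ {1}
  {1, 2, 3}  = S∖{4}
  {2, 3, 4}  = S∖{1}
  — 7 sets.
Round 2. New:
  {2, 3}  = S∖{1, 4}
  — 8 sets.
Round 3: closed — nothing new.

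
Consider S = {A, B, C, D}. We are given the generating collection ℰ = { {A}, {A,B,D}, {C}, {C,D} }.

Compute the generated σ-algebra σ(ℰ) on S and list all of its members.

Seed the family with ℰ together with ∅ and S: { {}, {A}, {C}, {C,D}, {A,B,D}, S }.
Round 1: 4 new —
  {A,B}  = {C,D}ᶜ
  {A,C}  = {C} ∪ {A}
  {A,C,D}  = {C,D} ∪ {A}
  {B,C,D}  = {A}ᶜ
  |family| = 10
Round 2 (3 new):
  {B}  = {A,C,D}ᶜ
  {B,D}  = {A,C}ᶜ
  {A,B,C}  = {A,B} ∪ {C}
  |family| = 13
Round 3. New:
  {D}  = {A,B,C}ᶜ
  {B,C}  = {C} ∪ {B}
  |family| = 15
Round 4 (1 new):
  {A,D}  = {B,C}ᶜ
  |family| = 16
After Round 5 the family is unchanged; done.

|σ(ℰ)| = 16.  σ(ℰ) = { {}, {A}, {B}, {C}, {D}, {A,B}, {A,C}, {A,D}, {B,C}, {B,D}, {C,D}, {A,B,C}, {A,B,D}, {A,C,D}, {B,C,D}, S }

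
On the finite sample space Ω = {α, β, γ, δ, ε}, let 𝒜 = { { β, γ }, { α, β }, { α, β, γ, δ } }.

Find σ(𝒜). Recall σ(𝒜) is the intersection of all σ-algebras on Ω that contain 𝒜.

Seed the family with 𝒜 together with ∅ and Ω: { ∅, { α, β }, { β, γ }, { α, β, γ, δ }, Ω }.
Pass 1: 4 new —
  { ε }  = Ω∖{ α, β, γ, δ }
  { α, β, γ }  = { β, γ } ∪ { α, β }
  { α, δ, ε }  = Ω∖{ β, γ }
  { γ, δ, ε }  = Ω∖{ α, β }
Pass 2: 7 new —
  { δ, ε }  = Ω∖{ α, β, γ }
  { α, β, ε }  = { α, β } ∪ { ε }
  { β, γ, ε }  = { ε } ∪ { β, γ }
  { α, β, γ, ε }  = { α, β, γ } ∪ { ε }
  { α, β, δ, ε }  = { α, δ, ε } ∪ { α, β }
  { α, γ, δ, ε }  = { α, δ, ε } ∪ { γ, δ, ε }
  { β, γ, δ, ε }  = { γ, δ, ε } ∪ { β, γ }
Pass 3: 6 new —
  { α }  = Ω∖{ β, γ, δ, ε }
  { β }  = Ω∖{ α, γ, δ, ε }
  { γ }  = Ω∖{ α, β, δ, ε }
  { δ }  = Ω∖{ α, β, γ, ε }
  { α, δ }  = Ω∖{ β, γ, ε }
  { γ, δ }  = Ω∖{ α, β, ε }
Pass 4. New:
  { α, γ }  = { γ } ∪ { α }
  { α, ε }  = { ε } ∪ { α }
  { β, δ }  = { β } ∪ { δ }
  { β, ε }  = { β } ∪ { ε }
  { γ, ε }  = { ε } ∪ { γ }
  { α, β, δ }  = { α, β } ∪ { α, δ }
  { α, γ, δ }  = { γ, δ } ∪ { α, δ }
  { β, γ, δ }  = { γ, δ } ∪ { β }
  { β, δ, ε }  = { β } ∪ { δ, ε }
Pass 5: 1 new —
  { α, γ, ε }  = Ω∖{ β, δ }
After Pass 6 the family is unchanged; done.

Hence σ(𝒜) has 32 members: { ∅, { α }, { β }, { γ }, { δ }, { ε }, { α, β }, { α, γ }, { α, δ }, { α, ε }, { β, γ }, { β, δ }, { β, ε }, { γ, δ }, { γ, ε }, { δ, ε }, { α, β, γ }, { α, β, δ }, { α, β, ε }, { α, γ, δ }, { α, γ, ε }, { α, δ, ε }, { β, γ, δ }, { β, γ, ε }, { β, δ, ε }, { γ, δ, ε }, { α, β, γ, δ }, { α, β, γ, ε }, { α, β, δ, ε }, { α, γ, δ, ε }, { β, γ, δ, ε }, Ω }.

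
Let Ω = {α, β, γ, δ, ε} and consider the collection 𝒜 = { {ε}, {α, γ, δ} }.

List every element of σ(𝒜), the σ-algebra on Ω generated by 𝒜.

σ(𝒜) = { ∅, {β}, {ε}, {β, ε}, {α, γ, δ}, {α, β, γ, δ}, {α, γ, δ, ε}, Ω }

Check:
Seed the family with 𝒜 together with ∅ and Ω: { ∅, {ε}, {α, γ, δ}, Ω }.
Round 1: 3 new —
  {β, ε}  = ᶜ of {α, γ, δ}
  {α, β, γ, δ}  = ᶜ of {ε}
  {α, γ, δ, ε}  = {α, γ, δ} ∪ {ε}
  (now 7)
Round 2: 1 new —
  {β}  = ᶜ of {α, γ, δ, ε}
  (now 8)
Round 3: closed — nothing new.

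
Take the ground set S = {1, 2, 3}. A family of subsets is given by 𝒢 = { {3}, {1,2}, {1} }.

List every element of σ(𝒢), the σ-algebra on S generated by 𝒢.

Initial family (5 sets): { {}, {1}, {3}, {1,2}, S }.
Step 1: +2 →
  {1,3}  = {3} ∪ {1}
  {2,3}  = S∖{1}
Step 2. New:
  {2}  = S∖{1,3}
Step 3: closed — nothing new.

Hence σ(𝒢) has 8 members: { {}, {1}, {2}, {3}, {1,2}, {1,3}, {2,3}, S }.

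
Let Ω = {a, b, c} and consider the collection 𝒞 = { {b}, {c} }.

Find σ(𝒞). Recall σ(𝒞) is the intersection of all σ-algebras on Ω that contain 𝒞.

Seed the family with 𝒞 together with ∅ and Ω: { ∅, {b}, {c}, Ω }.
Iteration 1. New:
  {a, b}  = {c}ᶜ
  {a, c}  = {b}ᶜ
  {b, c}  = {c} ∪ {b}
  |family| = 7
Iteration 2: 1 new —
  {a}  = {b, c}ᶜ
  |family| = 8
Iteration 3: stable.

|σ(𝒞)| = 8.  σ(𝒞) = { ∅, {a}, {b}, {c}, {a, b}, {a, c}, {b, c}, Ω }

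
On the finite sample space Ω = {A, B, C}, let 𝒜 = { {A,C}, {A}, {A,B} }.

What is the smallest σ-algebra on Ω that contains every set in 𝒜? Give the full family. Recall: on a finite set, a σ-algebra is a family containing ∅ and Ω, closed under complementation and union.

Begin from { ∅, {A}, {A,B}, {A,C}, Ω } (that is, 𝒜 plus ∅ and Ω).
Round 1 (3 new):
  {B}  = ᶜ of {A,C}
  {C}  = ᶜ of {A,B}
  {B,C}  = ᶜ of {A}
  [8 total]
After Round 2 the family is unchanged; done.

σ(𝒜) = { ∅, {A}, {B}, {C}, {A,B}, {A,C}, {B,C}, Ω }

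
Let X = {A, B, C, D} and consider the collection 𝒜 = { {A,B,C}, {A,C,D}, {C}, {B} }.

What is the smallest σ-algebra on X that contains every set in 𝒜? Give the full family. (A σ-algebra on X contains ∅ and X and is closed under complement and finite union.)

Start: 𝒜 ∪ {∅, X} = { {}, {B}, {C}, {A,B,C}, {A,C,D}, X }.
Step 1. New:
  {D}  = ᶜ of {A,B,C}
  {B,C}  = {C} ∪ {B}
  {A,B,D}  = ᶜ of {C}
  — 9 sets.
Step 2 adds 4:
  {A,D}  = ᶜ of {B,C}
  {B,D}  = {B} ∪ {D}
  {C,D}  = {C} ∪ {D}
  {B,C,D}  = {B,C} ∪ {D}
  — 13 sets.
Step 3 adds 3:
  {A}  = ᶜ of {B,C,D}
  {A,B}  = ᶜ of {C,D}
  {A,C}  = ᶜ of {B,D}
  — 16 sets.
Step 4: already closed under ᶜ and ∪.

Therefore σ(𝒜) = { {}, {A}, {B}, {C}, {D}, {A,B}, {A,C}, {A,D}, {B,C}, {B,D}, {C,D}, {A,B,C}, {A,B,D}, {A,C,D}, {B,C,D}, X } (|σ(𝒜)| = 16).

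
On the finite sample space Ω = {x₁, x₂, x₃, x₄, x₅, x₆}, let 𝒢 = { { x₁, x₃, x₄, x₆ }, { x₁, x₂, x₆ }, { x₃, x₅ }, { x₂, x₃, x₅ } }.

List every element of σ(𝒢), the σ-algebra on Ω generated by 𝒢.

Start: 𝒢 ∪ {∅, Ω} = { {}, { x₃, x₅ }, { x₁, x₂, x₆ }, { x₂, x₃, x₅ }, { x₁, x₃, x₄, x₆ }, Ω }.
Iteration 1 (7 new):
  { x₂, x₅ }  = complement { x₁, x₃, x₄, x₆ }
  { x₁, x₄, x₆ }  = complement { x₂, x₃, x₅ }
  { x₃, x₄, x₅ }  = complement { x₁, x₂, x₆ }
  { x₁, x₂, x₄, x₆ }  = complement { x₃, x₅ }
  { x₁, x₂, x₃, x₄, x₆ }  = { x₁, x₃, x₄, x₆ } ∪ { x₁, x₂, x₆ }
  { x₁, x₂, x₃, x₅, x₆ }  = { x₂, x₃, x₅ } ∪ { x₁, x₂, x₆ }
  { x₁, x₃, x₄, x₅, x₆ }  = { x₁, x₃, x₄, x₆ } ∪ { x₃, x₅ }
  (now 13)
Iteration 2: +6 →
  { x₂ }  = complement { x₁, x₃, x₄, x₅, x₆ }
  { x₄ }  = complement { x₁, x₂, x₃, x₅, x₆ }
  { x₅ }  = complement { x₁, x₂, x₃, x₄, x₆ }
  { x₁, x₂, x₅, x₆ }  = { x₂, x₅ } ∪ { x₁, x₂, x₆ }
  { x₂, x₃, x₄, x₅ }  = { x₂, x₅ } ∪ { x₃, x₄, x₅ }
  { x₁, x₂, x₄, x₅, x₆ }  = { x₂, x₅ } ∪ { x₁, x₂, x₄, x₆ }
  (now 19)
Iteration 3 adds 7:
  { x₃ }  = complement { x₁, x₂, x₄, x₅, x₆ }
  { x₁, x₆ }  = complement { x₂, x₃, x₄, x₅ }
  { x₂, x₄ }  = { x₂ } ∪ { x₄ }
  { x₃, x₄ }  = complement { x₁, x₂, x₅, x₆ }
  { x₄, x₅ }  = { x₅ } ∪ { x₄ }
  { x₂, x₄, x₅ }  = { x₂, x₅ } ∪ { x₄ }
  { x₁, x₄, x₅, x₆ }  = { x₁, x₄, x₆ } ∪ { x₅ }
  (now 26)
Iteration 4 adds 6:
  { x₂, x₃ }  = complement { x₁, x₄, x₅, x₆ }
  { x₁, x₃, x₆ }  = complement { x₂, x₄, x₅ }
  { x₁, x₅, x₆ }  = { x₁, x₆ } ∪ { x₅ }
  { x₂, x₃, x₄ }  = { x₃, x₄ } ∪ { x₂ }
  { x₁, x₂, x₃, x₆ }  = complement { x₄, x₅ }
  { x₁, x₃, x₅, x₆ }  = complement { x₂, x₄ }
  (now 32)
Iteration 5: already closed under ᶜ and ∪.

|σ(𝒢)| = 32.  σ(𝒢) = { {}, { x₂ }, { x₃ }, { x₄ }, { x₅ }, { x₁, x₆ }, { x₂, x₃ }, { x₂, x₄ }, { x₂, x₅ }, { x₃, x₄ }, { x₃, x₅ }, { x₄, x₅ }, { x₁, x₂, x₆ }, { x₁, x₃, x₆ }, { x₁, x₄, x₆ }, { x₁, x₅, x₆ }, { x₂, x₃, x₄ }, { x₂, x₃, x₅ }, { x₂, x₄, x₅ }, { x₃, x₄, x₅ }, { x₁, x₂, x₃, x₆ }, { x₁, x₂, x₄, x₆ }, { x₁, x₂, x₅, x₆ }, { x₁, x₃, x₄, x₆ }, { x₁, x₃, x₅, x₆ }, { x₁, x₄, x₅, x₆ }, { x₂, x₃, x₄, x₅ }, { x₁, x₂, x₃, x₄, x₆ }, { x₁, x₂, x₃, x₅, x₆ }, { x₁, x₂, x₄, x₅, x₆ }, { x₁, x₃, x₄, x₅, x₆ }, Ω }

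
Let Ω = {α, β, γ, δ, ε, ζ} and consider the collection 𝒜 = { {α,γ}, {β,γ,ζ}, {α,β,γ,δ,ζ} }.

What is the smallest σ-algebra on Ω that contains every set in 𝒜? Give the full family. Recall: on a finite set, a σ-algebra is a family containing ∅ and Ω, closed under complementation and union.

Start: 𝒜 ∪ {∅, Ω} = { {}, {α,γ}, {β,γ,ζ}, {α,β,γ,δ,ζ}, Ω }.
Step 1 adds 4:
  {ε}  = {α,β,γ,δ,ζ}ᶜ
  {α,δ,ε}  = {β,γ,ζ}ᶜ
  {α,β,γ,ζ}  = {α,γ} ∪ {β,γ,ζ}
  {β,δ,ε,ζ}  = {α,γ}ᶜ
  [9 total]
Step 2 adds 7:
  {δ,ε}  = {α,β,γ,ζ}ᶜ
  {α,γ,ε}  = {ε} ∪ {α,γ}
  {α,γ,δ,ε}  = {α,δ,ε} ∪ {α,γ}
  {β,γ,ε,ζ}  = {β,γ,ζ} ∪ {ε}
  {α,β,γ,ε,ζ}  = {α,β,γ,ζ} ∪ {ε}
  {α,β,δ,ε,ζ}  = {α,δ,ε} ∪ {β,δ,ε,ζ}
  {β,γ,δ,ε,ζ}  = {β,γ,ζ} ∪ {β,δ,ε,ζ}
  [16 total]
Step 3. New:
  {α}  = {β,γ,δ,ε,ζ}ᶜ
  {γ}  = {α,β,δ,ε,ζ}ᶜ
  {δ}  = {α,β,γ,ε,ζ}ᶜ
  {α,δ}  = {β,γ,ε,ζ}ᶜ
  {β,ζ}  = {α,γ,δ,ε}ᶜ
  {β,δ,ζ}  = {α,γ,ε}ᶜ
  [22 total]
Step 4 adds 9:
  {α,ε}  = {α} ∪ {ε}
  {γ,δ}  = {γ} ∪ {δ}
  {γ,ε}  = {ε} ∪ {γ}
  {α,β,ζ}  = {α} ∪ {β,ζ}
  {α,γ,δ}  = {γ} ∪ {α,δ}
  {β,ε,ζ}  = {β,ζ} ∪ {ε}
  {γ,δ,ε}  = {δ,ε} ∪ {γ}
  {α,β,δ,ζ}  = {β,δ,ζ} ∪ {α}
  {β,γ,δ,ζ}  = {β,δ,ζ} ∪ {β,γ,ζ}
  [31 total]
Step 5 (1 new):
  {α,β,ε,ζ}  = {γ,δ}ᶜ
  [32 total]
Step 6: no new sets; the family is a σ-algebra.

σ(𝒜) = { {}, {α}, {γ}, {δ}, {ε}, {α,γ}, {α,δ}, {α,ε}, {β,ζ}, {γ,δ}, {γ,ε}, {δ,ε}, {α,β,ζ}, {α,γ,δ}, {α,γ,ε}, {α,δ,ε}, {β,γ,ζ}, {β,δ,ζ}, {β,ε,ζ}, {γ,δ,ε}, {α,β,γ,ζ}, {α,β,δ,ζ}, {α,β,ε,ζ}, {α,γ,δ,ε}, {β,γ,δ,ζ}, {β,γ,ε,ζ}, {β,δ,ε,ζ}, {α,β,γ,δ,ζ}, {α,β,γ,ε,ζ}, {α,β,δ,ε,ζ}, {β,γ,δ,ε,ζ}, Ω }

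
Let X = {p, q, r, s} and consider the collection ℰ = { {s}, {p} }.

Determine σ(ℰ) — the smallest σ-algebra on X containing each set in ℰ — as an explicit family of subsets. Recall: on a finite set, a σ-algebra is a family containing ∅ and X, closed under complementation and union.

σ(ℰ) (8 sets): { ∅, {p}, {s}, {p, s}, {q, r}, {p, q, r}, {q, r, s}, X }

Derivation:
Initial family (4 sets): { ∅, {p}, {s}, X }.
Pass 1: 3 new —
  {p, s}  = {s} ∪ {p}
  {p, q, r}  = X∖{s}
  {q, r, s}  = X∖{p}
Pass 2: 1 new —
  {q, r}  = X∖{p, s}
After Pass 3 the family is unchanged; done.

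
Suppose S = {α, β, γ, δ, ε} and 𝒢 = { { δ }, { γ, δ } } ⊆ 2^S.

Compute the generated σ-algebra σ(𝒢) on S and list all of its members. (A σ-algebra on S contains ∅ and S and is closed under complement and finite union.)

σ(𝒢) = { {}, { γ }, { δ }, { γ, δ }, { α, β, ε }, { α, β, γ, ε }, { α, β, δ, ε }, S }

Check:
Start: 𝒢 ∪ {∅, S} = { {}, { δ }, { γ, δ }, S }.
Step 1 adds 2:
  { α, β, ε }  = { γ, δ }ᶜ
  { α, β, γ, ε }  = { δ }ᶜ
Step 2: 1 new —
  { α, β, δ, ε }  = { α, β, ε } ∪ { δ }
Step 3 adds 1:
  { γ }  = { α, β, δ, ε }ᶜ
Step 4: closed — nothing new.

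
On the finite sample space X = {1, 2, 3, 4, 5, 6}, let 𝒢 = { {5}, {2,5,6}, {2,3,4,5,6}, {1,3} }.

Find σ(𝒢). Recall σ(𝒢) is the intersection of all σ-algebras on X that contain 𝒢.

σ(𝒢) (32 sets): { {}, {1}, {3}, {4}, {5}, {1,3}, {1,4}, {1,5}, {2,6}, {3,4}, {3,5}, {4,5}, {1,2,6}, {1,3,4}, {1,3,5}, {1,4,5}, {2,3,6}, {2,4,6}, {2,5,6}, {3,4,5}, {1,2,3,6}, {1,2,4,6}, {1,2,5,6}, {1,3,4,5}, {2,3,4,6}, {2,3,5,6}, {2,4,5,6}, {1,2,3,4,6}, {1,2,3,5,6}, {1,2,4,5,6}, {2,3,4,5,6}, X }

Derivation:
Begin from { {}, {5}, {1,3}, {2,5,6}, {2,3,4,5,6}, X } (that is, 𝒢 plus ∅ and X).
Round 1 adds 6:
  {1}  = ᶜ of {2,3,4,5,6}
  {1,3,4}  = ᶜ of {2,5,6}
  {1,3,5}  = {1,3} ∪ {5}
  {2,4,5,6}  = ᶜ of {1,3}
  {1,2,3,4,6}  = ᶜ of {5}
  {1,2,3,5,6}  = {1,3} ∪ {2,5,6}
  — 12 sets.
Round 2. New:
  {4}  = ᶜ of {1,2,3,5,6}
  {1,5}  = {5} ∪ {1}
  {2,4,6}  = ᶜ of {1,3,5}
  {1,2,5,6}  = {2,5,6} ∪ {1}
  {1,3,4,5}  = {1,3,5} ∪ {1,3,4}
  {1,2,4,5,6}  = {2,4,5,6} ∪ {1}
  — 18 sets.
Round 3 (8 new):
  {3}  = ᶜ of {1,2,4,5,6}
  {1,4}  = {1} ∪ {4}
  {2,6}  = ᶜ of {1,3,4,5}
  {3,4}  = ᶜ of {1,2,5,6}
  {4,5}  = {4} ∪ {5}
  {1,4,5}  = {1,5} ∪ {4}
  {1,2,4,6}  = {2,4,6} ∪ {1}
  {2,3,4,6}  = ᶜ of {1,5}
  — 26 sets.
Round 4: +6 →
  {3,5}  = ᶜ of {1,2,4,6}
  {1,2,6}  = {2,6} ∪ {1}
  {2,3,6}  = ᶜ of {1,4,5}
  {3,4,5}  = {3,4} ∪ {5}
  {1,2,3,6}  = ᶜ of {4,5}
  {2,3,5,6}  = ᶜ of {1,4}
  — 32 sets.
After Round 5 the family is unchanged; done.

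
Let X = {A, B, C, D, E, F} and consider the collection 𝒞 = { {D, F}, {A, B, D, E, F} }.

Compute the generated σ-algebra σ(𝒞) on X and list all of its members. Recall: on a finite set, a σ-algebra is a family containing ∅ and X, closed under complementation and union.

Take S₀ = 𝒞 ∪ {∅, X} = { {}, {D, F}, {A, B, D, E, F}, X }.
Round 1. New:
  {C}  = {A, B, D, E, F}ᶜ
  {A, B, C, E}  = {D, F}ᶜ
  (now 6)
Round 2. New:
  {C, D, F}  = {C} ∪ {D, F}
  (now 7)
Round 3: +1 →
  {A, B, E}  = {C, D, F}ᶜ
  (now 8)
Round 4: already closed under ᶜ and ∪.

|σ(𝒞)| = 8.  σ(𝒞) = { {}, {C}, {D, F}, {A, B, E}, {C, D, F}, {A, B, C, E}, {A, B, D, E, F}, X }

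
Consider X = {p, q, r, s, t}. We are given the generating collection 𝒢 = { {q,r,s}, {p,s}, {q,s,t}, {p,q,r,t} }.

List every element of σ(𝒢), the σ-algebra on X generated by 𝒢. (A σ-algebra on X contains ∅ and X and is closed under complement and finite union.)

Start: 𝒢 ∪ {∅, X} = { {}, {p,s}, {q,r,s}, {q,s,t}, {p,q,r,t}, X }.
Step 1 adds 7:
  {s}  = complement {p,q,r,t}
  {p,r}  = complement {q,s,t}
  {p,t}  = complement {q,r,s}
  {q,r,t}  = complement {p,s}
  {p,q,r,s}  = {q,r,s} ∪ {p,s}
  {p,q,s,t}  = {p,s} ∪ {q,s,t}
  {q,r,s,t}  = {q,r,s} ∪ {q,s,t}
  (now 13)
Step 2 (6 new):
  {p}  = complement {q,r,s,t}
  {r}  = complement {p,q,s,t}
  {t}  = complement {p,q,r,s}
  {p,r,s}  = {p,s} ∪ {p,r}
  {p,r,t}  = {p,r} ∪ {p,t}
  {p,s,t}  = {p,s} ∪ {p,t}
  (now 19)
Step 3 adds 7:
  {q,r}  = complement {p,s,t}
  {q,s}  = complement {p,r,t}
  {q,t}  = complement {p,r,s}
  {r,s}  = {r} ∪ {s}
  {r,t}  = {t} ∪ {r}
  {s,t}  = {t} ∪ {s}
  {p,r,s,t}  = {p,r,t} ∪ {p,r,s}
  (now 26)
Step 4 (5 new):
  {q}  = complement {p,r,s,t}
  {p,q,r}  = complement {s,t}
  {p,q,s}  = complement {r,t}
  {p,q,t}  = complement {r,s}
  {r,s,t}  = {r,s} ∪ {t}
  (now 31)
Step 5: 1 new —
  {p,q}  = complement {r,s,t}
  (now 32)
Step 6: already closed under ᶜ and ∪.

σ(𝒢) = { {}, {p}, {q}, {r}, {s}, {t}, {p,q}, {p,r}, {p,s}, {p,t}, {q,r}, {q,s}, {q,t}, {r,s}, {r,t}, {s,t}, {p,q,r}, {p,q,s}, {p,q,t}, {p,r,s}, {p,r,t}, {p,s,t}, {q,r,s}, {q,r,t}, {q,s,t}, {r,s,t}, {p,q,r,s}, {p,q,r,t}, {p,q,s,t}, {p,r,s,t}, {q,r,s,t}, X }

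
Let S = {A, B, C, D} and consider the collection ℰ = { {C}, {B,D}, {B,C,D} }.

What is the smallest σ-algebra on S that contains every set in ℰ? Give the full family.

Take S₀ = ℰ ∪ {∅, S} = { {}, {C}, {B,D}, {B,C,D}, S }.
Pass 1. New:
  {A}  = {B,C,D}ᶜ
  {A,C}  = {B,D}ᶜ
  {A,B,D}  = {C}ᶜ
  [8 total]
Pass 2 adds nothing — fixpoint reached.

|σ(ℰ)| = 8.  σ(ℰ) = { {}, {A}, {C}, {A,C}, {B,D}, {A,B,D}, {B,C,D}, S }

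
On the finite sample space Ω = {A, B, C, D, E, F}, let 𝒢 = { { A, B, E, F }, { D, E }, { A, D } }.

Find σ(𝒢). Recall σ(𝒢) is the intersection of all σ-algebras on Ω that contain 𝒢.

|σ(𝒢)| = 32.  σ(𝒢) = { {  }, { A }, { C }, { D }, { E }, { A, C }, { A, D }, { A, E }, { B, F }, { C, D }, { C, E }, { D, E }, { A, B, F }, { A, C, D }, { A, C, E }, { A, D, E }, { B, C, F }, { B, D, F }, { B, E, F }, { C, D, E }, { A, B, C, F }, { A, B, D, F }, { A, B, E, F }, { A, C, D, E }, { B, C, D, F }, { B, C, E, F }, { B, D, E, F }, { A, B, C, D, F }, { A, B, C, E, F }, { A, B, D, E, F }, { B, C, D, E, F }, Ω }

Check:
Start: 𝒢 ∪ {∅, Ω} = { {  }, { A, D }, { D, E }, { A, B, E, F }, Ω }.
Iteration 1: 5 new —
  { C, D }  = { A, B, E, F }ᶜ
  { A, D, E }  = { D, E } ∪ { A, D }
  { A, B, C, F }  = { D, E }ᶜ
  { B, C, E, F }  = { A, D }ᶜ
  { A, B, D, E, F }  = { D, E } ∪ { A, B, E, F }
  (now 10)
Iteration 2: 8 new —
  { C }  = { A, B, D, E, F }ᶜ
  { A, C, D }  = { C, D } ∪ { A, D }
  { B, C, F }  = { A, D, E }ᶜ
  { C, D, E }  = { C, D } ∪ { D, E }
  { A, C, D, E }  = { A, D, E } ∪ { C, D }
  { A, B, C, D, F }  = { C, D } ∪ { A, B, C, F }
  { A, B, C, E, F }  = { A, B, C, F } ∪ { B, C, E, F }
  { B, C, D, E, F }  = { C, D } ∪ { B, C, E, F }
  (now 18)
Iteration 3. New:
  { A }  = { B, C, D, E, F }ᶜ
  { D }  = { A, B, C, E, F }ᶜ
  { E }  = { A, B, C, D, F }ᶜ
  { B, F }  = { A, C, D, E }ᶜ
  { A, B, F }  = { C, D, E }ᶜ
  { B, E, F }  = { A, C, D }ᶜ
  { B, C, D, F }  = { C, D } ∪ { B, C, F }
  (now 25)
Iteration 4 (6 new):
  { A, C }  = { A } ∪ { C }
  { A, E }  = { B, C, D, F }ᶜ
  { C, E }  = { E } ∪ { C }
  { B, D, F }  = { B, F } ∪ { D }
  { A, B, D, F }  = { B, F } ∪ { A, D }
  { B, D, E, F }  = { B, E, F } ∪ { D, E }
  (now 31)
Iteration 5 (1 new):
  { A, C, E }  = { B, D, F }ᶜ
  (now 32)
After Iteration 6 the family is unchanged; done.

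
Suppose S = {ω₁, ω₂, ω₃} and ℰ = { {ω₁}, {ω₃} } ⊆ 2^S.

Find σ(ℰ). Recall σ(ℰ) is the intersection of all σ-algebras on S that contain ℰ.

Start: ℰ ∪ {∅, S} = { {}, {ω₁}, {ω₃}, S }.
Pass 1. New:
  {ω₁,ω₂}  = S∖{ω₃}
  {ω₁,ω₃}  = {ω₃} ∪ {ω₁}
  {ω₂,ω₃}  = S∖{ω₁}
  [7 total]
Pass 2: +1 →
  {ω₂}  = S∖{ω₁,ω₃}
  [8 total]
Pass 3: closed — nothing new.

σ(ℰ) = { {}, {ω₁}, {ω₂}, {ω₃}, {ω₁,ω₂}, {ω₁,ω₃}, {ω₂,ω₃}, S }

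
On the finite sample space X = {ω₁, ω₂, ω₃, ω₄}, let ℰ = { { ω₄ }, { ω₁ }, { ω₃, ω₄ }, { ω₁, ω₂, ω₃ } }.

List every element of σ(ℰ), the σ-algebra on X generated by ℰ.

|σ(ℰ)| = 16.  σ(ℰ) = { {}, { ω₁ }, { ω₂ }, { ω₃ }, { ω₄ }, { ω₁, ω₂ }, { ω₁, ω₃ }, { ω₁, ω₄ }, { ω₂, ω₃ }, { ω₂, ω₄ }, { ω₃, ω₄ }, { ω₁, ω₂, ω₃ }, { ω₁, ω₂, ω₄ }, { ω₁, ω₃, ω₄ }, { ω₂, ω₃, ω₄ }, X }

Check:
Begin from { {}, { ω₁ }, { ω₄ }, { ω₃, ω₄ }, { ω₁, ω₂, ω₃ }, X } (that is, ℰ plus ∅ and X).
Iteration 1 adds 4:
  { ω₁, ω₂ }  = ᶜ of { ω₃, ω₄ }
  { ω₁, ω₄ }  = { ω₄ } ∪ { ω₁ }
  { ω₁, ω₃, ω₄ }  = { ω₃, ω₄ } ∪ { ω₁ }
  { ω₂, ω₃, ω₄ }  = ᶜ of { ω₁ }
Iteration 2. New:
  { ω₂ }  = ᶜ of { ω₁, ω₃, ω₄ }
  { ω₂, ω₃ }  = ᶜ of { ω₁, ω₄ }
  { ω₁, ω₂, ω₄ }  = { ω₁, ω₂ } ∪ { ω₁, ω₄ }
Iteration 3 (2 new):
  { ω₃ }  = ᶜ of { ω₁, ω₂, ω₄ }
  { ω₂, ω₄ }  = { ω₄ } ∪ { ω₂ }
Iteration 4 adds 1:
  { ω₁, ω₃ }  = ᶜ of { ω₂, ω₄ }
Iteration 5: no new sets; the family is a σ-algebra.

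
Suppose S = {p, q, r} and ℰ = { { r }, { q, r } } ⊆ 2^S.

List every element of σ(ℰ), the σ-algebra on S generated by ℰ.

σ(ℰ) = { {  }, { p }, { q }, { r }, { p, q }, { p, r }, { q, r }, S }

Derivation:
Seed the family with ℰ together with ∅ and S: { {  }, { r }, { q, r }, S }.
Pass 1 adds 2:
  { p }  = { q, r }ᶜ
  { p, q }  = { r }ᶜ
  |family| = 6
Pass 2: 1 new —
  { p, r }  = { r } ∪ { p }
  |family| = 7
Pass 3 adds 1:
  { q }  = { p, r }ᶜ
  |family| = 8
Pass 4: stable.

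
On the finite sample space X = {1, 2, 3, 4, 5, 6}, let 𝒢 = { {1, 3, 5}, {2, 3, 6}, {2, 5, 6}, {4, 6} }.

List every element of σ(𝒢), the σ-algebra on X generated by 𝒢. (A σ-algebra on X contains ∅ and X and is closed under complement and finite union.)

σ(𝒢) (64 sets): { {}, {1}, {2}, {3}, {4}, {5}, {6}, {1, 2}, {1, 3}, {1, 4}, {1, 5}, {1, 6}, {2, 3}, {2, 4}, {2, 5}, {2, 6}, {3, 4}, {3, 5}, {3, 6}, {4, 5}, {4, 6}, {5, 6}, {1, 2, 3}, {1, 2, 4}, {1, 2, 5}, {1, 2, 6}, {1, 3, 4}, {1, 3, 5}, {1, 3, 6}, {1, 4, 5}, {1, 4, 6}, {1, 5, 6}, {2, 3, 4}, {2, 3, 5}, {2, 3, 6}, {2, 4, 5}, {2, 4, 6}, {2, 5, 6}, {3, 4, 5}, {3, 4, 6}, {3, 5, 6}, {4, 5, 6}, {1, 2, 3, 4}, {1, 2, 3, 5}, {1, 2, 3, 6}, {1, 2, 4, 5}, {1, 2, 4, 6}, {1, 2, 5, 6}, {1, 3, 4, 5}, {1, 3, 4, 6}, {1, 3, 5, 6}, {1, 4, 5, 6}, {2, 3, 4, 5}, {2, 3, 4, 6}, {2, 3, 5, 6}, {2, 4, 5, 6}, {3, 4, 5, 6}, {1, 2, 3, 4, 5}, {1, 2, 3, 4, 6}, {1, 2, 3, 5, 6}, {1, 2, 4, 5, 6}, {1, 3, 4, 5, 6}, {2, 3, 4, 5, 6}, X }

Working:
Take S₀ = 𝒢 ∪ {∅, X} = { {}, {4, 6}, {1, 3, 5}, {2, 3, 6}, {2, 5, 6}, X }.
Step 1: 9 new —
  {1, 3, 4}  = ᶜ of {2, 5, 6}
  {1, 4, 5}  = ᶜ of {2, 3, 6}
  {2, 4, 6}  = ᶜ of {1, 3, 5}
  {1, 2, 3, 5}  = ᶜ of {4, 6}
  {2, 3, 4, 6}  = {2, 3, 6} ∪ {4, 6}
  {2, 3, 5, 6}  = {2, 3, 6} ∪ {2, 5, 6}
  {2, 4, 5, 6}  = {2, 5, 6} ∪ {4, 6}
  {1, 2, 3, 5, 6}  = {2, 3, 6} ∪ {1, 3, 5}
  {1, 3, 4, 5, 6}  = {1, 3, 5} ∪ {4, 6}
  (now 15)
Step 2. New:
  {2}  = ᶜ of {1, 3, 4, 5, 6}
  {4}  = ᶜ of {1, 2, 3, 5, 6}
  {1, 3}  = ᶜ of {2, 4, 5, 6}
  {1, 4}  = ᶜ of {2, 3, 5, 6}
  {1, 5}  = ᶜ of {2, 3, 4, 6}
  {1, 3, 4, 5}  = {1, 4, 5} ∪ {1, 3, 5}
  {1, 3, 4, 6}  = {1, 3, 4} ∪ {4, 6}
  {1, 4, 5, 6}  = {1, 4, 5} ∪ {4, 6}
  {1, 2, 3, 4, 5}  = {1, 4, 5} ∪ {1, 2, 3, 5}
  {1, 2, 3, 4, 6}  = {2, 4, 6} ∪ {1, 3, 4}
  {1, 2, 4, 5, 6}  = {1, 4, 5} ∪ {2, 4, 6}
  {2, 3, 4, 5, 6}  = {2, 4, 6} ∪ {2, 3, 5, 6}
  (now 27)
Step 3 adds 17:
  {1}  = ᶜ of {2, 3, 4, 5, 6}
  {3}  = ᶜ of {1, 2, 4, 5, 6}
  {5}  = ᶜ of {1, 2, 3, 4, 6}
  {6}  = ᶜ of {1, 2, 3, 4, 5}
  {2, 3}  = ᶜ of {1, 4, 5, 6}
  {2, 4}  = {2} ∪ {4}
  {2, 5}  = ᶜ of {1, 3, 4, 6}
  {2, 6}  = ᶜ of {1, 3, 4, 5}
  {1, 2, 3}  = {2} ∪ {1, 3}
  {1, 2, 4}  = {2} ∪ {1, 4}
  {1, 2, 5}  = {2} ∪ {1, 5}
  {1, 4, 6}  = {1, 4} ∪ {4, 6}
  {1, 2, 3, 4}  = {2} ∪ {1, 3, 4}
  {1, 2, 3, 6}  = {1, 3} ∪ {2, 3, 6}
  {1, 2, 4, 5}  = {2} ∪ {1, 4, 5}
  {1, 2, 4, 6}  = {2, 4, 6} ∪ {1, 4}
  {1, 2, 5, 6}  = {1, 5} ∪ {2, 5, 6}
  (now 44)
Step 4 adds 17:
  {1, 2}  = {2} ∪ {1}
  {1, 6}  = {1} ∪ {6}
  {3, 4}  = ᶜ of {1, 2, 5, 6}
  {3, 5}  = ᶜ of {1, 2, 4, 6}
  {3, 6}  = ᶜ of {1, 2, 4, 5}
  {4, 5}  = ᶜ of {1, 2, 3, 6}
  {5, 6}  = ᶜ of {1, 2, 3, 4}
  {1, 2, 6}  = {2, 6} ∪ {1}
  {1, 3, 6}  = {1, 3} ∪ {6}
  {1, 5, 6}  = {1, 5} ∪ {6}
  {2, 3, 4}  = {3} ∪ {2, 4}
  {2, 3, 5}  = ᶜ of {1, 4, 6}
  {2, 4, 5}  = {4} ∪ {2, 5}
  {3, 4, 6}  = ᶜ of {1, 2, 5}
  {3, 5, 6}  = ᶜ of {1, 2, 4}
  {4, 5, 6}  = ᶜ of {1, 2, 3}
  {1, 3, 5, 6}  = ᶜ of {2, 4}
  (now 61)
Step 5: 3 new —
  {3, 4, 5}  = ᶜ of {1, 2, 6}
  {2, 3, 4, 5}  = ᶜ of {1, 6}
  {3, 4, 5, 6}  = ᶜ of {1, 2}
  (now 64)
After Step 6 the family is unchanged; done.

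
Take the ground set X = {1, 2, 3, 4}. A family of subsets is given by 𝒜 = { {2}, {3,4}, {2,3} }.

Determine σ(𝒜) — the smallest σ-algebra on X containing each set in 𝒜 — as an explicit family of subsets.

Initial family (5 sets): { {}, {2}, {2,3}, {3,4}, X }.
Step 1: 4 new —
  {1,2}  = ᶜ of {3,4}
  {1,4}  = ᶜ of {2,3}
  {1,3,4}  = ᶜ of {2}
  {2,3,4}  = {3,4} ∪ {2,3}
  |family| = 9
Step 2. New:
  {1}  = ᶜ of {2,3,4}
  {1,2,3}  = {1,2} ∪ {2,3}
  {1,2,4}  = {1,2} ∪ {1,4}
  |family| = 12
Step 3 (2 new):
  {3}  = ᶜ of {1,2,4}
  {4}  = ᶜ of {1,2,3}
  |family| = 14
Step 4: +2 →
  {1,3}  = {3} ∪ {1}
  {2,4}  = {4} ∪ {2}
  |family| = 16
Step 5: already closed under ᶜ and ∪.

Hence σ(𝒜) has 16 members: { {}, {1}, {2}, {3}, {4}, {1,2}, {1,3}, {1,4}, {2,3}, {2,4}, {3,4}, {1,2,3}, {1,2,4}, {1,3,4}, {2,3,4}, X }.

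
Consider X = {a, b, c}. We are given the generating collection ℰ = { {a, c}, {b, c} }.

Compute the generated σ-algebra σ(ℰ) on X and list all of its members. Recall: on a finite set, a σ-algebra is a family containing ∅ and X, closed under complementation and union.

Seed the family with ℰ together with ∅ and X: { {}, {a, c}, {b, c}, X }.
Step 1: 2 new —
  {a}  = complement {b, c}
  {b}  = complement {a, c}
Step 2 (1 new):
  {a, b}  = {b} ∪ {a}
Step 3 adds 1:
  {c}  = complement {a, b}
Step 4 adds nothing — fixpoint reached.

Therefore σ(ℰ) = { {}, {a}, {b}, {c}, {a, b}, {a, c}, {b, c}, X } (|σ(ℰ)| = 8).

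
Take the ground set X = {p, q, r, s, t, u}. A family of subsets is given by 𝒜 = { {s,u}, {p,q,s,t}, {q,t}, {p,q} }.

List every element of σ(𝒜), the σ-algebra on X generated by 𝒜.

σ(𝒜) = { {}, {p}, {q}, {r}, {s}, {t}, {u}, {p,q}, {p,r}, {p,s}, {p,t}, {p,u}, {q,r}, {q,s}, {q,t}, {q,u}, {r,s}, {r,t}, {r,u}, {s,t}, {s,u}, {t,u}, {p,q,r}, {p,q,s}, {p,q,t}, {p,q,u}, {p,r,s}, {p,r,t}, {p,r,u}, {p,s,t}, {p,s,u}, {p,t,u}, {q,r,s}, {q,r,t}, {q,r,u}, {q,s,t}, {q,s,u}, {q,t,u}, {r,s,t}, {r,s,u}, {r,t,u}, {s,t,u}, {p,q,r,s}, {p,q,r,t}, {p,q,r,u}, {p,q,s,t}, {p,q,s,u}, {p,q,t,u}, {p,r,s,t}, {p,r,s,u}, {p,r,t,u}, {p,s,t,u}, {q,r,s,t}, {q,r,s,u}, {q,r,t,u}, {q,s,t,u}, {r,s,t,u}, {p,q,r,s,t}, {p,q,r,s,u}, {p,q,r,t,u}, {p,q,s,t,u}, {p,r,s,t,u}, {q,r,s,t,u}, X }

Trace:
Start: 𝒜 ∪ {∅, X} = { {}, {p,q}, {q,t}, {s,u}, {p,q,s,t}, X }.
Step 1: +8 →
  {r,u}  = complement {p,q,s,t}
  {p,q,t}  = {q,t} ∪ {p,q}
  {p,q,r,t}  = complement {s,u}
  {p,q,s,u}  = {p,q} ∪ {s,u}
  {p,r,s,u}  = complement {q,t}
  {q,s,t,u}  = {q,t} ∪ {s,u}
  {r,s,t,u}  = complement {p,q}
  {p,q,s,t,u}  = {s,u} ∪ {p,q,s,t}
  |family| = 14
Step 2 adds 11:
  {r}  = complement {p,q,s,t,u}
  {p,r}  = complement {q,s,t,u}
  {r,t}  = complement {p,q,s,u}
  {r,s,u}  = complement {p,q,t}
  {p,q,r,u}  = {p,q} ∪ {r,u}
  {q,r,t,u}  = {q,t} ∪ {r,u}
  {p,q,r,s,t}  = {p,q,s,t} ∪ {p,q,r,t}
  {p,q,r,s,u}  = {p,q,s,u} ∪ {r,u}
  {p,q,r,t,u}  = {p,q,t} ∪ {r,u}
  {p,r,s,t,u}  = {r,s,t,u} ∪ {p,r,s,u}
  {q,r,s,t,u}  = {q,t} ∪ {r,s,t,u}
  |family| = 25
Step 3 adds 12:
  {p}  = complement {q,r,s,t,u}
  {q}  = complement {p,r,s,t,u}
  {s}  = complement {p,q,r,t,u}
  {t}  = complement {p,q,r,s,u}
  {u}  = complement {p,q,r,s,t}
  {p,s}  = complement {q,r,t,u}
  {s,t}  = complement {p,q,r,u}
  {p,q,r}  = {p,r} ∪ {p,q}
  {p,r,t}  = {p,r} ∪ {r,t}
  {p,r,u}  = {p,r} ∪ {r,u}
  {q,r,t}  = {q,t} ∪ {r,t}
  {r,t,u}  = {r,t} ∪ {r,u}
  |family| = 37
Step 4: +24 →
  {p,t}  = {p} ∪ {t}
  {p,u}  = {p} ∪ {u}
  {q,r}  = {q} ∪ {r}
  {q,s}  = {q} ∪ {s}
  {q,u}  = {q} ∪ {u}
  {r,s}  = {r} ∪ {s}
  {t,u}  = {u} ∪ {t}
  {p,q,s}  = complement {r,t,u}
  {p,q,u}  = {p,q} ∪ {u}
  {p,r,s}  = {r} ∪ {p,s}
  {p,s,t}  = {p} ∪ {s,t}
  {p,s,u}  = complement {q,r,t}
  {q,r,u}  = {q} ∪ {r,u}
  {q,s,t}  = complement {p,r,u}
  {q,s,u}  = complement {p,r,t}
  {q,t,u}  = {q,t} ∪ {u}
  {r,s,t}  = {s,t} ∪ {r}
  {s,t,u}  = complement {p,q,r}
  {p,q,r,s}  = {p,q,r} ∪ {p,s}
  {p,q,t,u}  = {u} ∪ {p,q,t}
  {p,r,s,t}  = {p,r,t} ∪ {s,t}
  {p,r,t,u}  = {p} ∪ {r,t,u}
  {q,r,s,t}  = {s,t} ∪ {q,r,t}
  {q,r,s,u}  = {q} ∪ {r,s,u}
  |family| = 61
Step 5 adds 3:
  {p,t,u}  = {t,u} ∪ {p,u}
  {q,r,s}  = {r,s} ∪ {q}
  {p,s,t,u}  = complement {q,r}
  |family| = 64
Step 6: stable.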